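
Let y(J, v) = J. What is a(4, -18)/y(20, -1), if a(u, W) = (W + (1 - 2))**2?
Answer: 361/20 ≈ 18.050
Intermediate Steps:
a(u, W) = (-1 + W)**2 (a(u, W) = (W - 1)**2 = (-1 + W)**2)
a(4, -18)/y(20, -1) = (-1 - 18)**2/20 = (-19)**2*(1/20) = 361*(1/20) = 361/20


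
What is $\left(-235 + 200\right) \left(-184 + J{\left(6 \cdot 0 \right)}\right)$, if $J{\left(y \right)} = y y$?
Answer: $6440$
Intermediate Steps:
$J{\left(y \right)} = y^{2}$
$\left(-235 + 200\right) \left(-184 + J{\left(6 \cdot 0 \right)}\right) = \left(-235 + 200\right) \left(-184 + \left(6 \cdot 0\right)^{2}\right) = - 35 \left(-184 + 0^{2}\right) = - 35 \left(-184 + 0\right) = \left(-35\right) \left(-184\right) = 6440$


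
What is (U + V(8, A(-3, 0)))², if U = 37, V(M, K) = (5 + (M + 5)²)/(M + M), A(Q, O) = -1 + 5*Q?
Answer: 146689/64 ≈ 2292.0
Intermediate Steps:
V(M, K) = (5 + (5 + M)²)/(2*M) (V(M, K) = (5 + (5 + M)²)/((2*M)) = (5 + (5 + M)²)*(1/(2*M)) = (5 + (5 + M)²)/(2*M))
(U + V(8, A(-3, 0)))² = (37 + (½)*(5 + (5 + 8)²)/8)² = (37 + (½)*(⅛)*(5 + 13²))² = (37 + (½)*(⅛)*(5 + 169))² = (37 + (½)*(⅛)*174)² = (37 + 87/8)² = (383/8)² = 146689/64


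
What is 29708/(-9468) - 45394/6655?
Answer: -156874283/15752385 ≈ -9.9588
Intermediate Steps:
29708/(-9468) - 45394/6655 = 29708*(-1/9468) - 45394*1/6655 = -7427/2367 - 45394/6655 = -156874283/15752385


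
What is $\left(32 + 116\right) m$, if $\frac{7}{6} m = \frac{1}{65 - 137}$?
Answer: $- \frac{37}{21} \approx -1.7619$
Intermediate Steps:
$m = - \frac{1}{84}$ ($m = \frac{6}{7 \left(65 - 137\right)} = \frac{6}{7 \left(-72\right)} = \frac{6}{7} \left(- \frac{1}{72}\right) = - \frac{1}{84} \approx -0.011905$)
$\left(32 + 116\right) m = \left(32 + 116\right) \left(- \frac{1}{84}\right) = 148 \left(- \frac{1}{84}\right) = - \frac{37}{21}$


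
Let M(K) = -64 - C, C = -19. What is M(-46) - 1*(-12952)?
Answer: 12907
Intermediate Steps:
M(K) = -45 (M(K) = -64 - 1*(-19) = -64 + 19 = -45)
M(-46) - 1*(-12952) = -45 - 1*(-12952) = -45 + 12952 = 12907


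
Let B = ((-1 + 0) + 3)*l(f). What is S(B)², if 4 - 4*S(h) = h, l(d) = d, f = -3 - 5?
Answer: 25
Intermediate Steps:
f = -8
B = -16 (B = ((-1 + 0) + 3)*(-8) = (-1 + 3)*(-8) = 2*(-8) = -16)
S(h) = 1 - h/4
S(B)² = (1 - ¼*(-16))² = (1 + 4)² = 5² = 25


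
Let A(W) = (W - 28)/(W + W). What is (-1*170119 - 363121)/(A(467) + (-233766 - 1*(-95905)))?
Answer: 99609232/25752347 ≈ 3.8680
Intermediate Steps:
A(W) = (-28 + W)/(2*W) (A(W) = (-28 + W)/((2*W)) = (-28 + W)*(1/(2*W)) = (-28 + W)/(2*W))
(-1*170119 - 363121)/(A(467) + (-233766 - 1*(-95905))) = (-1*170119 - 363121)/((½)*(-28 + 467)/467 + (-233766 - 1*(-95905))) = (-170119 - 363121)/((½)*(1/467)*439 + (-233766 + 95905)) = -533240/(439/934 - 137861) = -533240/(-128761735/934) = -533240*(-934/128761735) = 99609232/25752347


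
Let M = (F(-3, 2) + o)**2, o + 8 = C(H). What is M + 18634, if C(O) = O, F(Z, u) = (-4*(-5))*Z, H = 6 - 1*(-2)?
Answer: 22234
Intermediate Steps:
H = 8 (H = 6 + 2 = 8)
F(Z, u) = 20*Z
o = 0 (o = -8 + 8 = 0)
M = 3600 (M = (20*(-3) + 0)**2 = (-60 + 0)**2 = (-60)**2 = 3600)
M + 18634 = 3600 + 18634 = 22234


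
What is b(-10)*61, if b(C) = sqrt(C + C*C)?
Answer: 183*sqrt(10) ≈ 578.70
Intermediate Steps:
b(C) = sqrt(C + C**2)
b(-10)*61 = sqrt(-10*(1 - 10))*61 = sqrt(-10*(-9))*61 = sqrt(90)*61 = (3*sqrt(10))*61 = 183*sqrt(10)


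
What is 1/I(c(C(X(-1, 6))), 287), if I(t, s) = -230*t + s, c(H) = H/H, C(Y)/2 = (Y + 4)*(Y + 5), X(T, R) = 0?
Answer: 1/57 ≈ 0.017544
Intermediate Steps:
C(Y) = 2*(4 + Y)*(5 + Y) (C(Y) = 2*((Y + 4)*(Y + 5)) = 2*((4 + Y)*(5 + Y)) = 2*(4 + Y)*(5 + Y))
c(H) = 1
I(t, s) = s - 230*t
1/I(c(C(X(-1, 6))), 287) = 1/(287 - 230*1) = 1/(287 - 230) = 1/57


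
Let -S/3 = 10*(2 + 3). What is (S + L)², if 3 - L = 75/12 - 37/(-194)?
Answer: 3544416225/150544 ≈ 23544.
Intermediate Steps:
S = -150 (S = -30*(2 + 3) = -30*5 = -3*50 = -150)
L = -1335/388 (L = 3 - (75/12 - 37/(-194)) = 3 - (75*(1/12) - 37*(-1/194)) = 3 - (25/4 + 37/194) = 3 - 1*2499/388 = 3 - 2499/388 = -1335/388 ≈ -3.4407)
(S + L)² = (-150 - 1335/388)² = (-59535/388)² = 3544416225/150544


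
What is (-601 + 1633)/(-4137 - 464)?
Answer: -24/107 ≈ -0.22430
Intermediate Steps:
(-601 + 1633)/(-4137 - 464) = 1032/(-4601) = 1032*(-1/4601) = -24/107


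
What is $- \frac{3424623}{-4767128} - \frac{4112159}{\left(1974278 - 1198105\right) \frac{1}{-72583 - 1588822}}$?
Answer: $\frac{32568837731198867339}{3700116041144} \approx 8.8021 \cdot 10^{6}$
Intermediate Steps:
$- \frac{3424623}{-4767128} - \frac{4112159}{\left(1974278 - 1198105\right) \frac{1}{-72583 - 1588822}} = \left(-3424623\right) \left(- \frac{1}{4767128}\right) - \frac{4112159}{776173 \frac{1}{-1661405}} = \frac{3424623}{4767128} - \frac{4112159}{776173 \left(- \frac{1}{1661405}\right)} = \frac{3424623}{4767128} - \frac{4112159}{- \frac{776173}{1661405}} = \frac{3424623}{4767128} - - \frac{6831961523395}{776173} = \frac{3424623}{4767128} + \frac{6831961523395}{776173} = \frac{32568837731198867339}{3700116041144}$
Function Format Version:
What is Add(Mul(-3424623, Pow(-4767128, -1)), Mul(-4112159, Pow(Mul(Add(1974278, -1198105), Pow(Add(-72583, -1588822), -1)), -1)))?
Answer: Rational(32568837731198867339, 3700116041144) ≈ 8.8021e+6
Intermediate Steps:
Add(Mul(-3424623, Pow(-4767128, -1)), Mul(-4112159, Pow(Mul(Add(1974278, -1198105), Pow(Add(-72583, -1588822), -1)), -1))) = Add(Mul(-3424623, Rational(-1, 4767128)), Mul(-4112159, Pow(Mul(776173, Pow(-1661405, -1)), -1))) = Add(Rational(3424623, 4767128), Mul(-4112159, Pow(Mul(776173, Rational(-1, 1661405)), -1))) = Add(Rational(3424623, 4767128), Mul(-4112159, Pow(Rational(-776173, 1661405), -1))) = Add(Rational(3424623, 4767128), Mul(-4112159, Rational(-1661405, 776173))) = Add(Rational(3424623, 4767128), Rational(6831961523395, 776173)) = Rational(32568837731198867339, 3700116041144)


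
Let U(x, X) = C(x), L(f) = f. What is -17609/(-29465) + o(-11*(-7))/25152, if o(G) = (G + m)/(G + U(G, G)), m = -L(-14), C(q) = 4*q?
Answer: 4871993857/8152140480 ≈ 0.59763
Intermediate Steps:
U(x, X) = 4*x
m = 14 (m = -1*(-14) = 14)
o(G) = (14 + G)/(5*G) (o(G) = (G + 14)/(G + 4*G) = (14 + G)/((5*G)) = (14 + G)*(1/(5*G)) = (14 + G)/(5*G))
-17609/(-29465) + o(-11*(-7))/25152 = -17609/(-29465) + ((14 - 11*(-7))/(5*((-11*(-7)))))/25152 = -17609*(-1/29465) + ((⅕)*(14 + 77)/77)*(1/25152) = 17609/29465 + ((⅕)*(1/77)*91)*(1/25152) = 17609/29465 + (13/55)*(1/25152) = 17609/29465 + 13/1383360 = 4871993857/8152140480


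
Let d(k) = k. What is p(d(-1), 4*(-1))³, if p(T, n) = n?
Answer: -64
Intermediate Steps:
p(d(-1), 4*(-1))³ = (4*(-1))³ = (-4)³ = -64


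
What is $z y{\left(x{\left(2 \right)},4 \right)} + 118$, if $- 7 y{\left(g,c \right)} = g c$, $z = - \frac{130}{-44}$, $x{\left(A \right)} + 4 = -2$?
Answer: $\frac{9866}{77} \approx 128.13$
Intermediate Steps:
$x{\left(A \right)} = -6$ ($x{\left(A \right)} = -4 - 2 = -6$)
$z = \frac{65}{22}$ ($z = \left(-130\right) \left(- \frac{1}{44}\right) = \frac{65}{22} \approx 2.9545$)
$y{\left(g,c \right)} = - \frac{c g}{7}$ ($y{\left(g,c \right)} = - \frac{g c}{7} = - \frac{c g}{7}$)
$z y{\left(x{\left(2 \right)},4 \right)} + 118 = \frac{65 \left(\left(- \frac{1}{7}\right) 4 \left(-6\right)\right)}{22} + 118 = \frac{65}{22} \cdot \frac{24}{7} + 118 = \frac{780}{77} + 118 = \frac{9866}{77}$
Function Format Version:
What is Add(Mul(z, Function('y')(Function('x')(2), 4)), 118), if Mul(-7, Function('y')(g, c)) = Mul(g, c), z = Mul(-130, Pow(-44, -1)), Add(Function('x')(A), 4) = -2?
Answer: Rational(9866, 77) ≈ 128.13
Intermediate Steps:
Function('x')(A) = -6 (Function('x')(A) = Add(-4, -2) = -6)
z = Rational(65, 22) (z = Mul(-130, Rational(-1, 44)) = Rational(65, 22) ≈ 2.9545)
Function('y')(g, c) = Mul(Rational(-1, 7), c, g) (Function('y')(g, c) = Mul(Rational(-1, 7), Mul(g, c)) = Mul(Rational(-1, 7), Mul(c, g)) = Mul(Rational(-1, 7), c, g))
Add(Mul(z, Function('y')(Function('x')(2), 4)), 118) = Add(Mul(Rational(65, 22), Mul(Rational(-1, 7), 4, -6)), 118) = Add(Mul(Rational(65, 22), Rational(24, 7)), 118) = Add(Rational(780, 77), 118) = Rational(9866, 77)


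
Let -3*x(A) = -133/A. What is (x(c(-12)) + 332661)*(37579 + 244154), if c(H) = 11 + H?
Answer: 93709091350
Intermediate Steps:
x(A) = 133/(3*A) (x(A) = -(-133)/(3*A) = 133/(3*A))
(x(c(-12)) + 332661)*(37579 + 244154) = (133/(3*(11 - 12)) + 332661)*(37579 + 244154) = ((133/3)/(-1) + 332661)*281733 = ((133/3)*(-1) + 332661)*281733 = (-133/3 + 332661)*281733 = (997850/3)*281733 = 93709091350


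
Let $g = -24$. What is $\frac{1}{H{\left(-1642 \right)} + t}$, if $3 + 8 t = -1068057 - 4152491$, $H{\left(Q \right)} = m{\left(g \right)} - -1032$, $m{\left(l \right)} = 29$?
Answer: $- \frac{8}{5212063} \approx -1.5349 \cdot 10^{-6}$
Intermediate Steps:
$H{\left(Q \right)} = 1061$ ($H{\left(Q \right)} = 29 - -1032 = 29 + 1032 = 1061$)
$t = - \frac{5220551}{8}$ ($t = - \frac{3}{8} + \frac{-1068057 - 4152491}{8} = - \frac{3}{8} + \frac{1}{8} \left(-5220548\right) = - \frac{3}{8} - \frac{1305137}{2} = - \frac{5220551}{8} \approx -6.5257 \cdot 10^{5}$)
$\frac{1}{H{\left(-1642 \right)} + t} = \frac{1}{1061 - \frac{5220551}{8}} = \frac{1}{- \frac{5212063}{8}} = - \frac{8}{5212063}$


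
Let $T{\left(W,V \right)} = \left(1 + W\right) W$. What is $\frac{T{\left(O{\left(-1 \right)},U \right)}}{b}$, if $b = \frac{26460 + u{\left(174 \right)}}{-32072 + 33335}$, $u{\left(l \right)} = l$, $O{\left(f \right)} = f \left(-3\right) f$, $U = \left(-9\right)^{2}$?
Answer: $\frac{1263}{4439} \approx 0.28452$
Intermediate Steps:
$U = 81$
$O{\left(f \right)} = - 3 f^{2}$ ($O{\left(f \right)} = - 3 f f = - 3 f^{2}$)
$T{\left(W,V \right)} = W \left(1 + W\right)$
$b = \frac{8878}{421}$ ($b = \frac{26460 + 174}{-32072 + 33335} = \frac{26634}{1263} = 26634 \cdot \frac{1}{1263} = \frac{8878}{421} \approx 21.088$)
$\frac{T{\left(O{\left(-1 \right)},U \right)}}{b} = \frac{- 3 \left(-1\right)^{2} \left(1 - 3 \left(-1\right)^{2}\right)}{\frac{8878}{421}} = \left(-3\right) 1 \left(1 - 3\right) \frac{421}{8878} = - 3 \left(1 - 3\right) \frac{421}{8878} = \left(-3\right) \left(-2\right) \frac{421}{8878} = 6 \cdot \frac{421}{8878} = \frac{1263}{4439}$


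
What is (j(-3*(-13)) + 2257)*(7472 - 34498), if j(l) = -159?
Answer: -56700548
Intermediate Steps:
(j(-3*(-13)) + 2257)*(7472 - 34498) = (-159 + 2257)*(7472 - 34498) = 2098*(-27026) = -56700548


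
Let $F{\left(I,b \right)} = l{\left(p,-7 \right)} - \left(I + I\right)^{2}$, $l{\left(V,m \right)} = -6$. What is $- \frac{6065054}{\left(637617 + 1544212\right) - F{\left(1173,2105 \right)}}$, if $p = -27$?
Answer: $- \frac{6065054}{7685551} \approx -0.78915$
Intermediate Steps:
$F{\left(I,b \right)} = -6 - 4 I^{2}$ ($F{\left(I,b \right)} = -6 - \left(I + I\right)^{2} = -6 - \left(2 I\right)^{2} = -6 - 4 I^{2}$)
$- \frac{6065054}{\left(637617 + 1544212\right) - F{\left(1173,2105 \right)}} = - \frac{6065054}{\left(637617 + 1544212\right) - \left(-6 - 4 \cdot 1173^{2}\right)} = - \frac{6065054}{2181829 - \left(-6 - 5503716\right)} = - \frac{6065054}{2181829 - -5503722} = - \frac{6065054}{2181829 + 5503722} = - \frac{6065054}{7685551}$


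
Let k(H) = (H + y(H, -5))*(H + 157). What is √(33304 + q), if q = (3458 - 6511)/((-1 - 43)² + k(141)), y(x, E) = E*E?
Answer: 3*√484920177/362 ≈ 182.49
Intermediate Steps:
y(x, E) = E²
k(H) = (25 + H)*(157 + H) (k(H) = (H + (-5)²)*(H + 157) = (H + 25)*(157 + H) = (25 + H)*(157 + H))
q = -43/724 (q = (3458 - 6511)/((-1 - 43)² + (3925 + 141² + 182*141)) = -3053/((-44)² + (3925 + 19881 + 25662)) = -3053/(1936 + 49468) = -3053/51404 = -3053*1/51404 = -43/724 ≈ -0.059392)
√(33304 + q) = √(33304 - 43/724) = √(24112053/724) = 3*√484920177/362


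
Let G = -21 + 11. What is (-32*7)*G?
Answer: 2240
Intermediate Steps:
G = -10
(-32*7)*G = -32*7*(-10) = -224*(-10) = 2240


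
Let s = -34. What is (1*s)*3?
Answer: -102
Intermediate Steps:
(1*s)*3 = (1*(-34))*3 = -34*3 = -102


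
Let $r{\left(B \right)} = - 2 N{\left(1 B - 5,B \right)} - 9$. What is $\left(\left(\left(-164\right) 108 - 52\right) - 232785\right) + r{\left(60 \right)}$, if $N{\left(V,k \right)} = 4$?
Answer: $-250566$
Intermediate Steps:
$r{\left(B \right)} = -17$ ($r{\left(B \right)} = \left(-2\right) 4 - 9 = -8 - 9 = -17$)
$\left(\left(\left(-164\right) 108 - 52\right) - 232785\right) + r{\left(60 \right)} = \left(\left(\left(-164\right) 108 - 52\right) - 232785\right) - 17 = \left(\left(-17712 - 52\right) - 232785\right) - 17 = \left(-17764 - 232785\right) - 17 = -250549 - 17 = -250566$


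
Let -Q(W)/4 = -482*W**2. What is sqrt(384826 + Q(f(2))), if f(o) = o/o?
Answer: sqrt(386754) ≈ 621.90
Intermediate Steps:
f(o) = 1
Q(W) = 1928*W**2 (Q(W) = -(-1928)*W**2 = 1928*W**2)
sqrt(384826 + Q(f(2))) = sqrt(384826 + 1928*1**2) = sqrt(384826 + 1928*1) = sqrt(384826 + 1928) = sqrt(386754)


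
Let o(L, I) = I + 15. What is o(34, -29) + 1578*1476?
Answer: 2329114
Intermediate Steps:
o(L, I) = 15 + I
o(34, -29) + 1578*1476 = (15 - 29) + 1578*1476 = -14 + 2329128 = 2329114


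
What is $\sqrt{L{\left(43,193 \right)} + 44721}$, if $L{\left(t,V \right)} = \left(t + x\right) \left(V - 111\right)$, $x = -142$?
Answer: $21 \sqrt{83} \approx 191.32$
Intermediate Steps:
$L{\left(t,V \right)} = \left(-142 + t\right) \left(-111 + V\right)$ ($L{\left(t,V \right)} = \left(t - 142\right) \left(V - 111\right) = \left(-142 + t\right) \left(-111 + V\right)$)
$\sqrt{L{\left(43,193 \right)} + 44721} = \sqrt{\left(15762 - 27406 - 4773 + 193 \cdot 43\right) + 44721} = \sqrt{\left(15762 - 27406 - 4773 + 8299\right) + 44721} = \sqrt{-8118 + 44721} = \sqrt{36603} = 21 \sqrt{83}$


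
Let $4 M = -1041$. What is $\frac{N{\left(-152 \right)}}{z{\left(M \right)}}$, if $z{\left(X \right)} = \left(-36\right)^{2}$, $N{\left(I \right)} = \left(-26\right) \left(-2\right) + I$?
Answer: $- \frac{25}{324} \approx -0.07716$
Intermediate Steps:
$M = - \frac{1041}{4}$ ($M = \frac{1}{4} \left(-1041\right) = - \frac{1041}{4} \approx -260.25$)
$N{\left(I \right)} = 52 + I$
$z{\left(X \right)} = 1296$
$\frac{N{\left(-152 \right)}}{z{\left(M \right)}} = \frac{52 - 152}{1296} = \left(-100\right) \frac{1}{1296} = - \frac{25}{324}$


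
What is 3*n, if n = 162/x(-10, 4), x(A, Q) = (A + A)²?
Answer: 243/200 ≈ 1.2150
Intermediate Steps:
x(A, Q) = 4*A² (x(A, Q) = (2*A)² = 4*A²)
n = 81/200 (n = 162/((4*(-10)²)) = 162/((4*100)) = 162/400 = 162*(1/400) = 81/200 ≈ 0.40500)
3*n = 3*(81/200) = 243/200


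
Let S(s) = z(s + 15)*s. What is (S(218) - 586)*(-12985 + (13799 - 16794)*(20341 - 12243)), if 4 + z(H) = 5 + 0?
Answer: 8930070160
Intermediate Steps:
z(H) = 1 (z(H) = -4 + (5 + 0) = -4 + 5 = 1)
S(s) = s (S(s) = 1*s = s)
(S(218) - 586)*(-12985 + (13799 - 16794)*(20341 - 12243)) = (218 - 586)*(-12985 + (13799 - 16794)*(20341 - 12243)) = -368*(-12985 - 2995*8098) = -368*(-12985 - 24253510) = -368*(-24266495) = 8930070160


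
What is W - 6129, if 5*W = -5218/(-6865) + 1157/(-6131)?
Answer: -1289803009422/210446575 ≈ -6128.9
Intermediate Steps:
W = 24048753/210446575 (W = (-5218/(-6865) + 1157/(-6131))/5 = (-5218*(-1/6865) + 1157*(-1/6131))/5 = (5218/6865 - 1157/6131)/5 = (⅕)*(24048753/42089315) = 24048753/210446575 ≈ 0.11427)
W - 6129 = 24048753/210446575 - 6129 = -1289803009422/210446575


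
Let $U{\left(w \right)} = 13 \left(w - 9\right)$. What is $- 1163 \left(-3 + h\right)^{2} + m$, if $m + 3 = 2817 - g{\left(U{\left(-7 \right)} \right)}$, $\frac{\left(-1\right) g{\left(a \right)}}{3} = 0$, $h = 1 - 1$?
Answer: $-7653$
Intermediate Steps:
$h = 0$
$U{\left(w \right)} = -117 + 13 w$ ($U{\left(w \right)} = 13 \left(-9 + w\right) = -117 + 13 w$)
$g{\left(a \right)} = 0$ ($g{\left(a \right)} = \left(-3\right) 0 = 0$)
$m = 2814$ ($m = -3 + \left(2817 - 0\right) = -3 + \left(2817 + 0\right) = -3 + 2817 = 2814$)
$- 1163 \left(-3 + h\right)^{2} + m = - 1163 \left(-3 + 0\right)^{2} + 2814 = - 1163 \left(-3\right)^{2} + 2814 = \left(-1163\right) 9 + 2814 = -10467 + 2814 = -7653$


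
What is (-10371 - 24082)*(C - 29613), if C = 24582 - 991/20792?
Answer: 3603974772979/20792 ≈ 1.7333e+8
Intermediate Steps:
C = 511107953/20792 (C = 24582 - 991/20792 = 511107953/20792 ≈ 24582.)
(-10371 - 24082)*(C - 29613) = (-10371 - 24082)*(511107953/20792 - 29613) = -34453*(-104605543/20792) = 3603974772979/20792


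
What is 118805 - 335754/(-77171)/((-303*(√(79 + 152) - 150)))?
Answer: 6873685877564465/57856873633 + 37306*√231/57856873633 ≈ 1.1881e+5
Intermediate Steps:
118805 - 335754/(-77171)/((-303*(√(79 + 152) - 150))) = 118805 - 335754*(-1/77171)/((-303*(√231 - 150))) = 118805 - (-335754)/(77171*((-303*(-150 + √231)))) = 118805 - (-335754)/(77171*(45450 - 303*√231)) = 118805 + 335754/(77171*(45450 - 303*√231))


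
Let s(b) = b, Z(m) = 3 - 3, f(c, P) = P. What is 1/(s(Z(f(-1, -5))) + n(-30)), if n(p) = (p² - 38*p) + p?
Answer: 1/2010 ≈ 0.00049751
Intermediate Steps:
Z(m) = 0
n(p) = p² - 37*p
1/(s(Z(f(-1, -5))) + n(-30)) = 1/(0 - 30*(-37 - 30)) = 1/(0 - 30*(-67)) = 1/(0 + 2010) = 1/2010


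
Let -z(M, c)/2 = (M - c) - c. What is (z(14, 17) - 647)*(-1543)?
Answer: 936601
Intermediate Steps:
z(M, c) = -2*M + 4*c (z(M, c) = -2*((M - c) - c) = -2*(M - 2*c) = -2*M + 4*c)
(z(14, 17) - 647)*(-1543) = ((-2*14 + 4*17) - 647)*(-1543) = ((-28 + 68) - 647)*(-1543) = (40 - 647)*(-1543) = -607*(-1543) = 936601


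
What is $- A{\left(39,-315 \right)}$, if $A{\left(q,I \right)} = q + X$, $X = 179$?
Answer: $-218$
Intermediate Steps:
$A{\left(q,I \right)} = 179 + q$ ($A{\left(q,I \right)} = q + 179 = 179 + q$)
$- A{\left(39,-315 \right)} = - (179 + 39) = \left(-1\right) 218 = -218$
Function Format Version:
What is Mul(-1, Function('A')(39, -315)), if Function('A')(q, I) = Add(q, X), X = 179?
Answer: -218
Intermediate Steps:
Function('A')(q, I) = Add(179, q) (Function('A')(q, I) = Add(q, 179) = Add(179, q))
Mul(-1, Function('A')(39, -315)) = Mul(-1, Add(179, 39)) = Mul(-1, 218) = -218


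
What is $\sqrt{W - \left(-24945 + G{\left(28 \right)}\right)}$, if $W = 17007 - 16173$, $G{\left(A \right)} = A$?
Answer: $\sqrt{25751} \approx 160.47$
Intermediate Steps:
$W = 834$
$\sqrt{W - \left(-24945 + G{\left(28 \right)}\right)} = \sqrt{834 + \left(24945 - 28\right)} = \sqrt{834 + 24917} = \sqrt{25751}$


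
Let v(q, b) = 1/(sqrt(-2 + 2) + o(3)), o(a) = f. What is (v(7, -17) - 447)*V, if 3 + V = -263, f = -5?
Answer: 594776/5 ≈ 1.1896e+5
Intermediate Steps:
o(a) = -5
V = -266 (V = -3 - 263 = -266)
v(q, b) = -1/5 (v(q, b) = 1/(sqrt(-2 + 2) - 5) = 1/(sqrt(0) - 5) = 1/(0 - 5) = 1/(-5) = -1/5)
(v(7, -17) - 447)*V = (-1/5 - 447)*(-266) = -2236/5*(-266) = 594776/5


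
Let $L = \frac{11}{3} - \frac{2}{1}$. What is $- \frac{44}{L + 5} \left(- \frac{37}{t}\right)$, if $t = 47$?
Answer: $\frac{1221}{235} \approx 5.1957$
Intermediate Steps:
$L = \frac{5}{3}$ ($L = 11 \cdot \frac{1}{3} - 2 = \frac{11}{3} - 2 = \frac{5}{3} \approx 1.6667$)
$- \frac{44}{L + 5} \left(- \frac{37}{t}\right) = - \frac{44}{\frac{5}{3} + 5} \left(- \frac{37}{47}\right) = - \frac{44}{\frac{20}{3}} \left(\left(-37\right) \frac{1}{47}\right) = \left(-44\right) \frac{3}{20} \left(- \frac{37}{47}\right) = \left(- \frac{33}{5}\right) \left(- \frac{37}{47}\right) = \frac{1221}{235}$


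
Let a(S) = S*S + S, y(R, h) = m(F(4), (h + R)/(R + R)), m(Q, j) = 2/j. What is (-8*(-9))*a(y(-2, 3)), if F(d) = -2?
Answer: 4032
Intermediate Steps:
y(R, h) = 4*R/(R + h) (y(R, h) = 2/(((h + R)/(R + R))) = 2/(((R + h)/((2*R)))) = 2/(((R + h)*(1/(2*R)))) = 2/(((R + h)/(2*R))) = 2*(2*R/(R + h)) = 4*R/(R + h))
a(S) = S + S² (a(S) = S² + S = S + S²)
(-8*(-9))*a(y(-2, 3)) = (-8*(-9))*((4*(-2)/(-2 + 3))*(1 + 4*(-2)/(-2 + 3))) = 72*((4*(-2)/1)*(1 + 4*(-2)/1)) = 72*((4*(-2)*1)*(1 + 4*(-2)*1)) = 72*(-8*(1 - 8)) = 72*(-8*(-7)) = 72*56 = 4032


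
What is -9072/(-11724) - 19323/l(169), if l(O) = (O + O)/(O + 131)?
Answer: -2831657886/165113 ≈ -17150.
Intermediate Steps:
l(O) = 2*O/(131 + O) (l(O) = (2*O)/(131 + O) = 2*O/(131 + O))
-9072/(-11724) - 19323/l(169) = -9072/(-11724) - 19323/(2*169/(131 + 169)) = -9072*(-1/11724) - 19323/(2*169/300) = 756/977 - 19323/(2*169*(1/300)) = 756/977 - 19323/169/150 = 756/977 - 19323*150/169 = 756/977 - 2898450/169 = -2831657886/165113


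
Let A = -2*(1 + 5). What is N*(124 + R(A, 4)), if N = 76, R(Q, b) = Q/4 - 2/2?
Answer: 9120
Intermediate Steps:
A = -12 (A = -2*6 = -12)
R(Q, b) = -1 + Q/4 (R(Q, b) = Q*(1/4) - 2*1/2 = Q/4 - 1 = -1 + Q/4)
N*(124 + R(A, 4)) = 76*(124 + (-1 + (1/4)*(-12))) = 76*(124 + (-1 - 3)) = 76*(124 - 4) = 76*120 = 9120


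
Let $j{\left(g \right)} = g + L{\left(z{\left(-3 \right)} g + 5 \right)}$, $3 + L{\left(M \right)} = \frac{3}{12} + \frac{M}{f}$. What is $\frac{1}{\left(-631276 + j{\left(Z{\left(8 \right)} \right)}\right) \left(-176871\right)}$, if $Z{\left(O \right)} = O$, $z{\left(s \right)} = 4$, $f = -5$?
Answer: $\frac{20}{2233095953373} \approx 8.9562 \cdot 10^{-12}$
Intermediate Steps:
$L{\left(M \right)} = - \frac{11}{4} - \frac{M}{5}$ ($L{\left(M \right)} = -3 + \left(\frac{3}{12} + \frac{M}{-5}\right) = -3 + \left(3 \cdot \frac{1}{12} + M \left(- \frac{1}{5}\right)\right) = -3 - \left(- \frac{1}{4} + \frac{M}{5}\right) = - \frac{11}{4} - \frac{M}{5}$)
$j{\left(g \right)} = - \frac{15}{4} + \frac{g}{5}$ ($j{\left(g \right)} = g - \left(\frac{11}{4} + \frac{4 g + 5}{5}\right) = g - \left(\frac{11}{4} + \frac{5 + 4 g}{5}\right) = g - \left(\frac{15}{4} + \frac{4 g}{5}\right) = - \frac{15}{4} + \frac{g}{5}$)
$\frac{1}{\left(-631276 + j{\left(Z{\left(8 \right)} \right)}\right) \left(-176871\right)} = \frac{1}{\left(-631276 + \left(- \frac{15}{4} + \frac{1}{5} \cdot 8\right)\right) \left(-176871\right)} = \frac{1}{-631276 + \left(- \frac{15}{4} + \frac{8}{5}\right)} \left(- \frac{1}{176871}\right) = \frac{1}{-631276 - \frac{43}{20}} \left(- \frac{1}{176871}\right) = \frac{1}{- \frac{12625563}{20}} \left(- \frac{1}{176871}\right) = \left(- \frac{20}{12625563}\right) \left(- \frac{1}{176871}\right) = \frac{20}{2233095953373}$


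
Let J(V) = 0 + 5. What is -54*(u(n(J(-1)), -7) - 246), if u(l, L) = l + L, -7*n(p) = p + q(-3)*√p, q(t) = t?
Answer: 95904/7 - 162*√5/7 ≈ 13649.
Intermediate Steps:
J(V) = 5
n(p) = -p/7 + 3*√p/7 (n(p) = -(p - 3*√p)/7 = -p/7 + 3*√p/7)
u(l, L) = L + l
-54*(u(n(J(-1)), -7) - 246) = -54*((-7 + (-⅐*5 + 3*√5/7)) - 246) = -54*((-7 + (-5/7 + 3*√5/7)) - 246) = -54*((-54/7 + 3*√5/7) - 246) = -54*(-1776/7 + 3*√5/7) = 95904/7 - 162*√5/7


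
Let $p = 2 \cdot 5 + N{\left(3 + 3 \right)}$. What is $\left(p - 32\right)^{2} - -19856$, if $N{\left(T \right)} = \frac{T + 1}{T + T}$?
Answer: $\frac{2925313}{144} \approx 20315.0$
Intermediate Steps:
$N{\left(T \right)} = \frac{1 + T}{2 T}$
$p = \frac{127}{12}$ ($p = 2 \cdot 5 + \frac{1 + \left(3 + 3\right)}{2 \left(3 + 3\right)} = 10 + \frac{1 + 6}{2 \cdot 6} = 10 + \frac{1}{2} \cdot \frac{1}{6} \cdot 7 = 10 + \frac{7}{12} = \frac{127}{12} \approx 10.583$)
$\left(p - 32\right)^{2} - -19856 = \left(\frac{127}{12} - 32\right)^{2} - -19856 = \left(\frac{127}{12} - 32\right)^{2} + 19856 = \left(- \frac{257}{12}\right)^{2} + 19856 = \frac{66049}{144} + 19856 = \frac{2925313}{144}$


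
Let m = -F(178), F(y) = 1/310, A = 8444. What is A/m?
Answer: -2617640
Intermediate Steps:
F(y) = 1/310
m = -1/310 (m = -1*1/310 = -1/310 ≈ -0.0032258)
A/m = 8444/(-1/310) = 8444*(-310) = -2617640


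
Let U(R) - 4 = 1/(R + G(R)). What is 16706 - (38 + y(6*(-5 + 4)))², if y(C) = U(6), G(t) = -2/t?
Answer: 4313945/289 ≈ 14927.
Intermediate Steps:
U(R) = 4 + 1/(R - 2/R)
y(C) = 71/17 (y(C) = (-8 + 6*(1 + 4*6))/(-2 + 6²) = (-8 + 6*(1 + 24))/(-2 + 36) = (-8 + 6*25)/34 = (-8 + 150)/34 = (1/34)*142 = 71/17)
16706 - (38 + y(6*(-5 + 4)))² = 16706 - (38 + 71/17)² = 16706 - (717/17)² = 16706 - 1*514089/289 = 16706 - 514089/289 = 4313945/289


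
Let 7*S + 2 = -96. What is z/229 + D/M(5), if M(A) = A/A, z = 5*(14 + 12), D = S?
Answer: -3076/229 ≈ -13.432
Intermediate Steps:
S = -14 (S = -2/7 + (⅐)*(-96) = -2/7 - 96/7 = -14)
D = -14
z = 130 (z = 5*26 = 130)
M(A) = 1
z/229 + D/M(5) = 130/229 - 14/1 = 130*(1/229) - 14*1 = 130/229 - 14 = -3076/229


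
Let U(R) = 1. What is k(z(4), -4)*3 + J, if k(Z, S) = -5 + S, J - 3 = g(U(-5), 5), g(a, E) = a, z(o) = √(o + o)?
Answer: -23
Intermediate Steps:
z(o) = √2*√o (z(o) = √(2*o) = √2*√o)
J = 4 (J = 3 + 1 = 4)
k(z(4), -4)*3 + J = (-5 - 4)*3 + 4 = -9*3 + 4 = -27 + 4 = -23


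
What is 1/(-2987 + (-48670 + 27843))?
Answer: -1/23814 ≈ -4.1992e-5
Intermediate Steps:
1/(-2987 + (-48670 + 27843)) = 1/(-2987 - 20827) = 1/(-23814) = -1/23814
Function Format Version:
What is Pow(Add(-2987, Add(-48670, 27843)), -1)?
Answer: Rational(-1, 23814) ≈ -4.1992e-5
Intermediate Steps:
Pow(Add(-2987, Add(-48670, 27843)), -1) = Pow(Add(-2987, -20827), -1) = Pow(-23814, -1) = Rational(-1, 23814)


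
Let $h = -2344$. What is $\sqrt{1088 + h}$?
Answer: $2 i \sqrt{314} \approx 35.44 i$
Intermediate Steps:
$\sqrt{1088 + h} = \sqrt{1088 - 2344} = \sqrt{-1256} = 2 i \sqrt{314}$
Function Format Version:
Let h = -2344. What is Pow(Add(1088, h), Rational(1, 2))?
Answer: Mul(2, I, Pow(314, Rational(1, 2))) ≈ Mul(35.440, I)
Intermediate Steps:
Pow(Add(1088, h), Rational(1, 2)) = Pow(Add(1088, -2344), Rational(1, 2)) = Pow(-1256, Rational(1, 2)) = Mul(2, I, Pow(314, Rational(1, 2)))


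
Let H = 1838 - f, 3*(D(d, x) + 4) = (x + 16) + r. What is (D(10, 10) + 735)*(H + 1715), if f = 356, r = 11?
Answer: 7129310/3 ≈ 2.3764e+6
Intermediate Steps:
D(d, x) = 5 + x/3 (D(d, x) = -4 + ((x + 16) + 11)/3 = -4 + ((16 + x) + 11)/3 = -4 + (27 + x)/3 = -4 + (9 + x/3) = 5 + x/3)
H = 1482 (H = 1838 - 1*356 = 1838 - 356 = 1482)
(D(10, 10) + 735)*(H + 1715) = ((5 + (⅓)*10) + 735)*(1482 + 1715) = ((5 + 10/3) + 735)*3197 = (25/3 + 735)*3197 = (2230/3)*3197 = 7129310/3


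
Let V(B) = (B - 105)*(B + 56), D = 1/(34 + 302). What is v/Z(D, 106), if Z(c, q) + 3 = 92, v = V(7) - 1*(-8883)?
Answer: 2709/89 ≈ 30.438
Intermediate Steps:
D = 1/336 ≈ 0.0029762
V(B) = (-105 + B)*(56 + B)
v = 2709 (v = (-5880 + 7² - 49*7) - 1*(-8883) = (-5880 + 49 - 343) + 8883 = -6174 + 8883 = 2709)
Z(c, q) = 89 (Z(c, q) = -3 + 92 = 89)
v/Z(D, 106) = 2709/89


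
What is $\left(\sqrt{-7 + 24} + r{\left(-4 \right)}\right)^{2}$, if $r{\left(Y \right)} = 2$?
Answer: $\left(2 + \sqrt{17}\right)^{2} \approx 37.492$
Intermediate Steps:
$\left(\sqrt{-7 + 24} + r{\left(-4 \right)}\right)^{2} = \left(\sqrt{-7 + 24} + 2\right)^{2} = \left(\sqrt{17} + 2\right)^{2} = \left(2 + \sqrt{17}\right)^{2}$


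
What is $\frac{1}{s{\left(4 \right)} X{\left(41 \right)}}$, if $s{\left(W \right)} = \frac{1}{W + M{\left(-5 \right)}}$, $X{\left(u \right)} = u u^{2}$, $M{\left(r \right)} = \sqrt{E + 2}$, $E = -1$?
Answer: $\frac{5}{68921} \approx 7.2547 \cdot 10^{-5}$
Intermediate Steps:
$M{\left(r \right)} = 1$ ($M{\left(r \right)} = \sqrt{-1 + 2} = \sqrt{1} = 1$)
$X{\left(u \right)} = u^{3}$
$s{\left(W \right)} = \frac{1}{1 + W}$ ($s{\left(W \right)} = \frac{1}{W + 1} = \frac{1}{1 + W}$)
$\frac{1}{s{\left(4 \right)} X{\left(41 \right)}} = \frac{1}{\frac{1}{1 + 4} \cdot 41^{3}} = \frac{1}{\frac{1}{5} \cdot 68921} = \frac{1}{\frac{68921}{5}} = \frac{5}{68921}$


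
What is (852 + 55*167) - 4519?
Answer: 5518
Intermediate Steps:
(852 + 55*167) - 4519 = (852 + 9185) - 4519 = 10037 - 4519 = 5518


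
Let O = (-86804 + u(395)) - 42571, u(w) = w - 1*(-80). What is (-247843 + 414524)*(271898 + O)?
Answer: 23835049638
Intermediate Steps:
u(w) = 80 + w (u(w) = w + 80 = 80 + w)
O = -128900 (O = (-86804 + (80 + 395)) - 42571 = (-86804 + 475) - 42571 = -86329 - 42571 = -128900)
(-247843 + 414524)*(271898 + O) = (-247843 + 414524)*(271898 - 128900) = 166681*142998 = 23835049638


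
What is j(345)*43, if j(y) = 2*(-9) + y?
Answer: 14061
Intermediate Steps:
j(y) = -18 + y
j(345)*43 = (-18 + 345)*43 = 327*43 = 14061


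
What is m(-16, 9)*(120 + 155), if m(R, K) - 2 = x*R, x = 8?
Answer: -34650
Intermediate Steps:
m(R, K) = 2 + 8*R
m(-16, 9)*(120 + 155) = (2 + 8*(-16))*(120 + 155) = (2 - 128)*275 = -126*275 = -34650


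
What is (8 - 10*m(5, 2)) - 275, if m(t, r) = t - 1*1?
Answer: -307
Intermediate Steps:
m(t, r) = -1 + t (m(t, r) = t - 1 = -1 + t)
(8 - 10*m(5, 2)) - 275 = (8 - 10*(-1 + 5)) - 275 = (8 - 10*4) - 275 = (8 - 40) - 275 = -32 - 275 = -307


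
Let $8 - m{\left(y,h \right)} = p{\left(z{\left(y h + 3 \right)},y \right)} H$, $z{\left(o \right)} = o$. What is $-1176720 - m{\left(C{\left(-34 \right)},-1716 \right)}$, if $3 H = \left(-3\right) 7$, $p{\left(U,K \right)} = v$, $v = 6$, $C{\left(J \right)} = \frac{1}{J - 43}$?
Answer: $-1176770$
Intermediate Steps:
$C{\left(J \right)} = \frac{1}{-43 + J}$
$p{\left(U,K \right)} = 6$
$H = -7$ ($H = \frac{\left(-3\right) 7}{3} = \frac{1}{3} \left(-21\right) = -7$)
$m{\left(y,h \right)} = 50$ ($m{\left(y,h \right)} = 8 - 6 \left(-7\right) = 8 - -42 = 8 + 42 = 50$)
$-1176720 - m{\left(C{\left(-34 \right)},-1716 \right)} = -1176720 - 50 = -1176770$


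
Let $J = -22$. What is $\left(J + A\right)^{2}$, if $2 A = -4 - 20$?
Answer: $1156$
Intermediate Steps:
$A = -12$ ($A = \frac{-4 - 20}{2} = \frac{1}{2} \left(-24\right) = -12$)
$\left(J + A\right)^{2} = \left(-22 - 12\right)^{2} = \left(-34\right)^{2} = 1156$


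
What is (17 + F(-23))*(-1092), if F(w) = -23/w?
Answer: -19656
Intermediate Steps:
(17 + F(-23))*(-1092) = (17 - 23/(-23))*(-1092) = (17 - 23*(-1/23))*(-1092) = (17 + 1)*(-1092) = 18*(-1092) = -19656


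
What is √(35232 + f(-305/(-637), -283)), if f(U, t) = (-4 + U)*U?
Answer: √14295369293/637 ≈ 187.70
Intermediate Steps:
f(U, t) = U*(-4 + U)
√(35232 + f(-305/(-637), -283)) = √(35232 + (-305/(-637))*(-4 - 305/(-637))) = √(35232 + (-305*(-1/637))*(-4 - 305*(-1/637))) = √(35232 + 305*(-4 + 305/637)/637) = √(35232 + (305/637)*(-2243/637)) = √(35232 - 684115/405769) = √(14295369293/405769) = √14295369293/637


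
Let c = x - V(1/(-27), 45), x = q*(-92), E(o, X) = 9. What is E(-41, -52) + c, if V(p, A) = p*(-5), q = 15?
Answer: -37022/27 ≈ -1371.2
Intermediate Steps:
x = -1380 (x = 15*(-92) = -1380)
V(p, A) = -5*p
c = -37265/27 (c = -1380 - (-5)/(-27) = -1380 - (-5)*(-1)/27 = -1380 - 1*5/27 = -1380 - 5/27 = -37265/27 ≈ -1380.2)
E(-41, -52) + c = 9 - 37265/27 = -37022/27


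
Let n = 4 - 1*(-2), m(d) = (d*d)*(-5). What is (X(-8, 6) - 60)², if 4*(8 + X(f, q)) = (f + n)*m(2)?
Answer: 3364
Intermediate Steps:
m(d) = -5*d² (m(d) = d²*(-5) = -5*d²)
n = 6 (n = 4 + 2 = 6)
X(f, q) = -38 - 5*f (X(f, q) = -8 + ((f + 6)*(-5*2²))/4 = -8 + ((6 + f)*(-5*4))/4 = -8 + ((6 + f)*(-20))/4 = -8 + (-120 - 20*f)/4 = -8 + (-30 - 5*f) = -38 - 5*f)
(X(-8, 6) - 60)² = ((-38 - 5*(-8)) - 60)² = ((-38 + 40) - 60)² = (2 - 60)² = (-58)² = 3364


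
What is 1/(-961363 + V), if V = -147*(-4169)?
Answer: -1/348520 ≈ -2.8693e-6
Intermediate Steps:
V = 612843
1/(-961363 + V) = 1/(-961363 + 612843) = 1/(-348520) = -1/348520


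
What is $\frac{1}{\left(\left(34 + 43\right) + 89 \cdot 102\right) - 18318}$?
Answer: $- \frac{1}{9163} \approx -0.00010913$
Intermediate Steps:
$\frac{1}{\left(\left(34 + 43\right) + 89 \cdot 102\right) - 18318} = \frac{1}{\left(77 + 9078\right) - 18318} = \frac{1}{9155 - 18318} = \frac{1}{-9163} = - \frac{1}{9163}$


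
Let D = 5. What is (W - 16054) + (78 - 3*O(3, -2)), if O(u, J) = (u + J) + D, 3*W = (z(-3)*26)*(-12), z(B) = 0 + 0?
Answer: -15994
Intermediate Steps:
z(B) = 0
W = 0 (W = ((0*26)*(-12))/3 = (0*(-12))/3 = (⅓)*0 = 0)
O(u, J) = 5 + J + u (O(u, J) = (u + J) + 5 = (J + u) + 5 = 5 + J + u)
(W - 16054) + (78 - 3*O(3, -2)) = (0 - 16054) + (78 - 3*(5 - 2 + 3)) = -16054 + (78 - 3*6) = -16054 + (78 - 18) = -16054 + 60 = -15994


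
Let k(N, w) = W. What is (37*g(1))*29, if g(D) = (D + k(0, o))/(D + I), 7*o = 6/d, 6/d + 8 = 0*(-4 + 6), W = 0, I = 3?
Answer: 1073/4 ≈ 268.25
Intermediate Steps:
d = -3/4 (d = 6/(-8 + 0*(-4 + 6)) = 6/(-8 + 0*2) = 6/(-8 + 0) = 6/(-8) = 6*(-1/8) = -3/4 ≈ -0.75000)
o = -8/7 (o = (6/(-3/4))/7 = (6*(-4/3))/7 = (1/7)*(-8) = -8/7 ≈ -1.1429)
k(N, w) = 0
g(D) = D/(3 + D) (g(D) = (D + 0)/(D + 3) = D/(3 + D))
(37*g(1))*29 = (37*(1/(3 + 1)))*29 = (37*(1/4))*29 = (37/4)*29 = 1073/4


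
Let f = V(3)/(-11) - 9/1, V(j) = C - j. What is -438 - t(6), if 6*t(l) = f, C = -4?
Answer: -14408/33 ≈ -436.61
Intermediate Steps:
V(j) = -4 - j
f = -92/11 (f = (-4 - 1*3)/(-11) - 9/1 = (-4 - 3)*(-1/11) - 9*1 = -7*(-1/11) - 9 = 7/11 - 9 = -92/11 ≈ -8.3636)
t(l) = -46/33 (t(l) = (⅙)*(-92/11) = -46/33)
-438 - t(6) = -438 - 1*(-46/33) = -438 + 46/33 = -14408/33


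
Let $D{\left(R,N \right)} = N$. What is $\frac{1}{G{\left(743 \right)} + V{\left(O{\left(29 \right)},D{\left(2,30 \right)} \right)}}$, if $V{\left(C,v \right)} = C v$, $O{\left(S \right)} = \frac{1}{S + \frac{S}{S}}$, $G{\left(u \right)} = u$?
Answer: $\frac{1}{744} \approx 0.0013441$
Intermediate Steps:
$O{\left(S \right)} = \frac{1}{1 + S}$ ($O{\left(S \right)} = \frac{1}{S + 1} = \frac{1}{1 + S}$)
$\frac{1}{G{\left(743 \right)} + V{\left(O{\left(29 \right)},D{\left(2,30 \right)} \right)}} = \frac{1}{743 + \frac{1}{1 + 29} \cdot 30} = \frac{1}{743 + \frac{1}{30} \cdot 30} = \frac{1}{743 + 1} = \frac{1}{744}$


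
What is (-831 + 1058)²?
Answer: 51529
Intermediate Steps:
(-831 + 1058)² = 227² = 51529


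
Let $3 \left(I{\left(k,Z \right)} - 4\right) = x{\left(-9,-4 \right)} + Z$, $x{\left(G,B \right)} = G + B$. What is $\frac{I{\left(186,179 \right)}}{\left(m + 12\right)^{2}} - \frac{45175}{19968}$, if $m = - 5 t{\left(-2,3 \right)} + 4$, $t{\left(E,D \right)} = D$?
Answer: $\frac{87661}{1536} \approx 57.071$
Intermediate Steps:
$x{\left(G,B \right)} = B + G$
$I{\left(k,Z \right)} = - \frac{1}{3} + \frac{Z}{3}$ ($I{\left(k,Z \right)} = 4 + \frac{\left(-4 - 9\right) + Z}{3} = 4 + \frac{-13 + Z}{3} = 4 + \left(- \frac{13}{3} + \frac{Z}{3}\right) = - \frac{1}{3} + \frac{Z}{3}$)
$m = -11$ ($m = \left(-5\right) 3 + 4 = -15 + 4 = -11$)
$\frac{I{\left(186,179 \right)}}{\left(m + 12\right)^{2}} - \frac{45175}{19968} = \frac{- \frac{1}{3} + \frac{1}{3} \cdot 179}{\left(-11 + 12\right)^{2}} - \frac{45175}{19968} = \frac{- \frac{1}{3} + \frac{179}{3}}{1^{2}} - \frac{3475}{1536} = \frac{178}{3 \cdot 1} - \frac{3475}{1536} = \frac{178}{3} \cdot 1 - \frac{3475}{1536} = \frac{178}{3} - \frac{3475}{1536} = \frac{87661}{1536}$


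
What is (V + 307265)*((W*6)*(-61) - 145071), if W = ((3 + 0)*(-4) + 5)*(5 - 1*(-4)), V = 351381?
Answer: -80363374398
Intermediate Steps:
W = -63 (W = (3*(-4) + 5)*(5 + 4) = (-12 + 5)*9 = -7*9 = -63)
(V + 307265)*((W*6)*(-61) - 145071) = (351381 + 307265)*(-63*6*(-61) - 145071) = 658646*(-378*(-61) - 145071) = 658646*(23058 - 145071) = 658646*(-122013) = -80363374398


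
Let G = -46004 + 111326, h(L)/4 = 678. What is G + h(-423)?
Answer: 68034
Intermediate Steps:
h(L) = 2712 (h(L) = 4*678 = 2712)
G = 65322
G + h(-423) = 65322 + 2712 = 68034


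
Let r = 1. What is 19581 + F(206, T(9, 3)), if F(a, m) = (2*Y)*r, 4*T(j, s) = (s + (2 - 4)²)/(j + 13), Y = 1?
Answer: 19583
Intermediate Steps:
T(j, s) = (4 + s)/(4*(13 + j)) (T(j, s) = ((s + (2 - 4)²)/(j + 13))/4 = ((s + (-2)²)/(13 + j))/4 = ((s + 4)/(13 + j))/4 = ((4 + s)/(13 + j))/4 = (4 + s)/(4*(13 + j)))
F(a, m) = 2 (F(a, m) = (2*1)*1 = 2*1 = 2)
19581 + F(206, T(9, 3)) = 19581 + 2 = 19583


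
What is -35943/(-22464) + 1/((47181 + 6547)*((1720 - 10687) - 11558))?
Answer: 412882931741/258047524800 ≈ 1.6000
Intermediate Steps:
-35943/(-22464) + 1/((47181 + 6547)*((1720 - 10687) - 11558)) = -35943*(-1/22464) + 1/(53728*(-8967 - 11558)) = 11981/7488 + (1/53728)/(-20525) = 11981/7488 + (1/53728)*(-1/20525) = 11981/7488 - 1/1102767200 = 412882931741/258047524800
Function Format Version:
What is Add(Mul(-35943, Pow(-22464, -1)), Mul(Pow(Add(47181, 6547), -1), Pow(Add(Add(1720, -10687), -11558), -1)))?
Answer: Rational(412882931741, 258047524800) ≈ 1.6000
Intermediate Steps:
Add(Mul(-35943, Pow(-22464, -1)), Mul(Pow(Add(47181, 6547), -1), Pow(Add(Add(1720, -10687), -11558), -1))) = Add(Mul(-35943, Rational(-1, 22464)), Mul(Pow(53728, -1), Pow(Add(-8967, -11558), -1))) = Add(Rational(11981, 7488), Mul(Rational(1, 53728), Pow(-20525, -1))) = Add(Rational(11981, 7488), Mul(Rational(1, 53728), Rational(-1, 20525))) = Add(Rational(11981, 7488), Rational(-1, 1102767200)) = Rational(412882931741, 258047524800)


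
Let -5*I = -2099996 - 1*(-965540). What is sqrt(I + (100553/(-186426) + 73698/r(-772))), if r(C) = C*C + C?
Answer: sqrt(13472499989169212562074255)/7705763355 ≈ 476.33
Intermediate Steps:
r(C) = C + C**2 (r(C) = C**2 + C = C + C**2)
I = 1134456/5 (I = -(-2099996 - 1*(-965540))/5 = -(-2099996 + 965540)/5 = -1/5*(-1134456) = 1134456/5 ≈ 2.2689e+5)
sqrt(I + (100553/(-186426) + 73698/r(-772))) = sqrt(1134456/5 + (100553/(-186426) + 73698/((-772*(1 - 772))))) = sqrt(1134456/5 + (100553*(-1/186426) + 73698/((-772*(-771))))) = sqrt(1134456/5 + (-100553/186426 + 73698/595212)) = sqrt(1134456/5 + (-100553/186426 + 73698*(1/595212))) = sqrt(1134456/5 + (-100553/186426 + 12283/99202)) = sqrt(1134456/5 - 1921297037/4623458013) = sqrt(5245100077110743/23117290065) = sqrt(13472499989169212562074255)/7705763355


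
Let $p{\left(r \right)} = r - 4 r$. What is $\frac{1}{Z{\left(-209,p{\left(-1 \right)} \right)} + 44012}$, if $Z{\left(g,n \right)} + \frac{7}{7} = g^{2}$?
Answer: $\frac{1}{87692} \approx 1.1404 \cdot 10^{-5}$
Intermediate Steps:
$p{\left(r \right)} = - 3 r$
$Z{\left(g,n \right)} = -1 + g^{2}$
$\frac{1}{Z{\left(-209,p{\left(-1 \right)} \right)} + 44012} = \frac{1}{\left(-1 + \left(-209\right)^{2}\right) + 44012} = \frac{1}{\left(-1 + 43681\right) + 44012} = \frac{1}{43680 + 44012} = \frac{1}{87692}$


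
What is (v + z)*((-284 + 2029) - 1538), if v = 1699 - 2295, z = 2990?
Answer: 495558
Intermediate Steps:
v = -596
(v + z)*((-284 + 2029) - 1538) = (-596 + 2990)*((-284 + 2029) - 1538) = 2394*(1745 - 1538) = 2394*207 = 495558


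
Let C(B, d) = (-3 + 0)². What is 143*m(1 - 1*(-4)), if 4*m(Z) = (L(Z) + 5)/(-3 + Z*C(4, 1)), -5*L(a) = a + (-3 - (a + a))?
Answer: 1573/280 ≈ 5.6179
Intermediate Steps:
C(B, d) = 9 (C(B, d) = (-3)² = 9)
L(a) = ⅗ + a/5 (L(a) = -(a + (-3 - (a + a)))/5 = -(a + (-3 - 2*a))/5 = -(-3 - a)/5 = ⅗ + a/5)
m(Z) = (28/5 + Z/5)/(4*(-3 + 9*Z)) (m(Z) = (((⅗ + Z/5) + 5)/(-3 + Z*9))/4 = ((28/5 + Z/5)/(-3 + 9*Z))/4 = (28/5 + Z/5)/(4*(-3 + 9*Z)))
143*m(1 - 1*(-4)) = 143*((28 + (1 - 1*(-4)))/(60*(-1 + 3*(1 - 1*(-4))))) = 143*((28 + (1 + 4))/(60*(-1 + 3*(1 + 4)))) = 143*((28 + 5)/(60*(-1 + 3*5))) = 143*((1/60)*33/(-1 + 15)) = 143*((1/60)*33/14) = 143*((1/60)*(1/14)*33) = 143*(11/280) = 1573/280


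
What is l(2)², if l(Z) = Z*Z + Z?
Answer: 36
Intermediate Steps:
l(Z) = Z + Z² (l(Z) = Z² + Z = Z + Z²)
l(2)² = (2*(1 + 2))² = (2*3)² = 6² = 36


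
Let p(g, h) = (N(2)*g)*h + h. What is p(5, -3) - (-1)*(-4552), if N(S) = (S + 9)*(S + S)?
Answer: -5215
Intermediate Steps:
N(S) = 2*S*(9 + S) (N(S) = (9 + S)*(2*S) = 2*S*(9 + S))
p(g, h) = h + 44*g*h (p(g, h) = ((2*2*(9 + 2))*g)*h + h = ((2*2*11)*g)*h + h = (44*g)*h + h = 44*g*h + h = h + 44*g*h)
p(5, -3) - (-1)*(-4552) = -3*(1 + 44*5) - (-1)*(-4552) = -3*(1 + 220) - 1*4552 = -3*221 - 4552 = -663 - 4552 = -5215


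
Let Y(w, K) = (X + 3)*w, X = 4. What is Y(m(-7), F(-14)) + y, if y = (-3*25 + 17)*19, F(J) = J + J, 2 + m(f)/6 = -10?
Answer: -1606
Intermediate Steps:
m(f) = -72 (m(f) = -12 + 6*(-10) = -12 - 60 = -72)
F(J) = 2*J
Y(w, K) = 7*w (Y(w, K) = (4 + 3)*w = 7*w)
y = -1102 (y = (-75 + 17)*19 = -58*19 = -1102)
Y(m(-7), F(-14)) + y = 7*(-72) - 1102 = -504 - 1102 = -1606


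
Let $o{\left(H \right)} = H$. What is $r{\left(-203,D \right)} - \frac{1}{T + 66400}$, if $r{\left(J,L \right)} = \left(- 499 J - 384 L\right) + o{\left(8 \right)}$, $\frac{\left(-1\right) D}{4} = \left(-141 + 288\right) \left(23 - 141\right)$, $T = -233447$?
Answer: $- \frac{4433786698096}{167047} \approx -2.6542 \cdot 10^{7}$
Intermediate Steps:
$D = 69384$ ($D = - 4 \left(-141 + 288\right) \left(23 - 141\right) = - 4 \cdot 147 \left(-118\right) = \left(-4\right) \left(-17346\right) = 69384$)
$r{\left(J,L \right)} = 8 - 499 J - 384 L$ ($r{\left(J,L \right)} = \left(- 499 J - 384 L\right) + 8 = 8 - 499 J - 384 L$)
$r{\left(-203,D \right)} - \frac{1}{T + 66400} = \left(8 - -101297 - 26643456\right) - \frac{1}{-233447 + 66400} = \left(8 + 101297 - 26643456\right) - \frac{1}{-167047} = -26542151 - - \frac{1}{167047} = -26542151 + \frac{1}{167047} = - \frac{4433786698096}{167047}$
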